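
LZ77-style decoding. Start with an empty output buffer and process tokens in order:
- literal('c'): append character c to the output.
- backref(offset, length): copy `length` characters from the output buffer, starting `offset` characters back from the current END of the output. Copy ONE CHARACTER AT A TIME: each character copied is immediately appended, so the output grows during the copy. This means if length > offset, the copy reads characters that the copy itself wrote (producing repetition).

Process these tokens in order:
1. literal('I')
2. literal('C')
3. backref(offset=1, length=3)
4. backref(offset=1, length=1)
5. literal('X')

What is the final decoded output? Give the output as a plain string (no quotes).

Answer: ICCCCCX

Derivation:
Token 1: literal('I'). Output: "I"
Token 2: literal('C'). Output: "IC"
Token 3: backref(off=1, len=3) (overlapping!). Copied 'CCC' from pos 1. Output: "ICCCC"
Token 4: backref(off=1, len=1). Copied 'C' from pos 4. Output: "ICCCCC"
Token 5: literal('X'). Output: "ICCCCCX"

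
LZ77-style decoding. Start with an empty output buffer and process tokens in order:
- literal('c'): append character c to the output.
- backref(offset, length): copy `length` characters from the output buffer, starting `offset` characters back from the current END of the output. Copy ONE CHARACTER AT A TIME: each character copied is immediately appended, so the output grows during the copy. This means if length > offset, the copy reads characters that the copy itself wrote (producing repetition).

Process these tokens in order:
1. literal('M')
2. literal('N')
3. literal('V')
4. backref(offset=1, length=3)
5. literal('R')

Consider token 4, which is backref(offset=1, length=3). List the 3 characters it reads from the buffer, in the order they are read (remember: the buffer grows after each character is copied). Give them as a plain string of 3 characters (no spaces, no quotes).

Answer: VVV

Derivation:
Token 1: literal('M'). Output: "M"
Token 2: literal('N'). Output: "MN"
Token 3: literal('V'). Output: "MNV"
Token 4: backref(off=1, len=3). Buffer before: "MNV" (len 3)
  byte 1: read out[2]='V', append. Buffer now: "MNVV"
  byte 2: read out[3]='V', append. Buffer now: "MNVVV"
  byte 3: read out[4]='V', append. Buffer now: "MNVVVV"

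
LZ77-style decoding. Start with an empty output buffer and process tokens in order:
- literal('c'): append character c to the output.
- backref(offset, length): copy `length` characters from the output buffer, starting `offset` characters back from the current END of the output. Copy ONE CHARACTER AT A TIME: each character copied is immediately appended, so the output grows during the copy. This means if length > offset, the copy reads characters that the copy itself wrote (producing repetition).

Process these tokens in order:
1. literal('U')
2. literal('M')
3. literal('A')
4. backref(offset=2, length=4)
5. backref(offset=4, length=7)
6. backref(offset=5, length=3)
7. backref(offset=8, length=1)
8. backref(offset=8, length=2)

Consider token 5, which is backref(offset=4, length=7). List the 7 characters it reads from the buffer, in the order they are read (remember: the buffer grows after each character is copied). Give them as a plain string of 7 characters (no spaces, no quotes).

Answer: MAMAMAM

Derivation:
Token 1: literal('U'). Output: "U"
Token 2: literal('M'). Output: "UM"
Token 3: literal('A'). Output: "UMA"
Token 4: backref(off=2, len=4) (overlapping!). Copied 'MAMA' from pos 1. Output: "UMAMAMA"
Token 5: backref(off=4, len=7). Buffer before: "UMAMAMA" (len 7)
  byte 1: read out[3]='M', append. Buffer now: "UMAMAMAM"
  byte 2: read out[4]='A', append. Buffer now: "UMAMAMAMA"
  byte 3: read out[5]='M', append. Buffer now: "UMAMAMAMAM"
  byte 4: read out[6]='A', append. Buffer now: "UMAMAMAMAMA"
  byte 5: read out[7]='M', append. Buffer now: "UMAMAMAMAMAM"
  byte 6: read out[8]='A', append. Buffer now: "UMAMAMAMAMAMA"
  byte 7: read out[9]='M', append. Buffer now: "UMAMAMAMAMAMAM"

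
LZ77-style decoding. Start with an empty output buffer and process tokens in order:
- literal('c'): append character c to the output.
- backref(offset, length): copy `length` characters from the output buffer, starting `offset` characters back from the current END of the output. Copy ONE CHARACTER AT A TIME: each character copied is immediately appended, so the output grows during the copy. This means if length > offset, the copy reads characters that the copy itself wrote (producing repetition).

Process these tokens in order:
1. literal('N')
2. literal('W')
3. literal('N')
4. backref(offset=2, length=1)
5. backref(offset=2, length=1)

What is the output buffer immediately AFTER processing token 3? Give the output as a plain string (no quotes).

Token 1: literal('N'). Output: "N"
Token 2: literal('W'). Output: "NW"
Token 3: literal('N'). Output: "NWN"

Answer: NWN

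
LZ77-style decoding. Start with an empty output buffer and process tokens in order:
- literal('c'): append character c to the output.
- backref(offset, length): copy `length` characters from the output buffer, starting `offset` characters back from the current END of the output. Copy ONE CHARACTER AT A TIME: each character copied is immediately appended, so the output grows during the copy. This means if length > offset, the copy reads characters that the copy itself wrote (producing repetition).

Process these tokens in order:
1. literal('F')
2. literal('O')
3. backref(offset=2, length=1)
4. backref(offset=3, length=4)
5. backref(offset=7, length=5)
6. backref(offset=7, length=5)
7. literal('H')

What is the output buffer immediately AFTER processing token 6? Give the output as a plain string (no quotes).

Answer: FOFFOFFFOFFOFFFOF

Derivation:
Token 1: literal('F'). Output: "F"
Token 2: literal('O'). Output: "FO"
Token 3: backref(off=2, len=1). Copied 'F' from pos 0. Output: "FOF"
Token 4: backref(off=3, len=4) (overlapping!). Copied 'FOFF' from pos 0. Output: "FOFFOFF"
Token 5: backref(off=7, len=5). Copied 'FOFFO' from pos 0. Output: "FOFFOFFFOFFO"
Token 6: backref(off=7, len=5). Copied 'FFFOF' from pos 5. Output: "FOFFOFFFOFFOFFFOF"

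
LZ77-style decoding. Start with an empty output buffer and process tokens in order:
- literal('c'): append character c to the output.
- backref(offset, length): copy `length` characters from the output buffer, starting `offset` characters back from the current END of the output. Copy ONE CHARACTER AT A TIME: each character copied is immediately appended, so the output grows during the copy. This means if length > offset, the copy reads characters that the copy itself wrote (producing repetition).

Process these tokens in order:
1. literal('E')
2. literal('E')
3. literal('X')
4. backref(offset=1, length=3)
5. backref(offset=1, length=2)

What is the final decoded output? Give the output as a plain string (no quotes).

Answer: EEXXXXXX

Derivation:
Token 1: literal('E'). Output: "E"
Token 2: literal('E'). Output: "EE"
Token 3: literal('X'). Output: "EEX"
Token 4: backref(off=1, len=3) (overlapping!). Copied 'XXX' from pos 2. Output: "EEXXXX"
Token 5: backref(off=1, len=2) (overlapping!). Copied 'XX' from pos 5. Output: "EEXXXXXX"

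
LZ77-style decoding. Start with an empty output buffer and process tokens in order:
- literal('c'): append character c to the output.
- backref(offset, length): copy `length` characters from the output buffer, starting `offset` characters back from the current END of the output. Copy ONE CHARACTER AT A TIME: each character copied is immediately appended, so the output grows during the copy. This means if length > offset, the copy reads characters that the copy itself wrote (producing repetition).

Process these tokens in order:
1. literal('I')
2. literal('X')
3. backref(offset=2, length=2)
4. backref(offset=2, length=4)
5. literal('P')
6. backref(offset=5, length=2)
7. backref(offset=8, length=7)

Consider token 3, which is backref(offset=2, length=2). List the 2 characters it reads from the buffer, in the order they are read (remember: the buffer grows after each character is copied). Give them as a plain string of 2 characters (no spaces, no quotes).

Answer: IX

Derivation:
Token 1: literal('I'). Output: "I"
Token 2: literal('X'). Output: "IX"
Token 3: backref(off=2, len=2). Buffer before: "IX" (len 2)
  byte 1: read out[0]='I', append. Buffer now: "IXI"
  byte 2: read out[1]='X', append. Buffer now: "IXIX"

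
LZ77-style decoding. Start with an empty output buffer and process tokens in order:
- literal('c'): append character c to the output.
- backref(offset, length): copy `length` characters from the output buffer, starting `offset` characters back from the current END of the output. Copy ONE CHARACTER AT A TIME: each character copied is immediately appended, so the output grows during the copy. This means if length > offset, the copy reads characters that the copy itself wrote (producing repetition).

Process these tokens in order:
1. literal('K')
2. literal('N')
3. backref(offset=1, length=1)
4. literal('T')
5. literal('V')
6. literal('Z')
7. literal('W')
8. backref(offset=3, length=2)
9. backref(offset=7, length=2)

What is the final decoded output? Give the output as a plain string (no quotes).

Answer: KNNTVZWVZNT

Derivation:
Token 1: literal('K'). Output: "K"
Token 2: literal('N'). Output: "KN"
Token 3: backref(off=1, len=1). Copied 'N' from pos 1. Output: "KNN"
Token 4: literal('T'). Output: "KNNT"
Token 5: literal('V'). Output: "KNNTV"
Token 6: literal('Z'). Output: "KNNTVZ"
Token 7: literal('W'). Output: "KNNTVZW"
Token 8: backref(off=3, len=2). Copied 'VZ' from pos 4. Output: "KNNTVZWVZ"
Token 9: backref(off=7, len=2). Copied 'NT' from pos 2. Output: "KNNTVZWVZNT"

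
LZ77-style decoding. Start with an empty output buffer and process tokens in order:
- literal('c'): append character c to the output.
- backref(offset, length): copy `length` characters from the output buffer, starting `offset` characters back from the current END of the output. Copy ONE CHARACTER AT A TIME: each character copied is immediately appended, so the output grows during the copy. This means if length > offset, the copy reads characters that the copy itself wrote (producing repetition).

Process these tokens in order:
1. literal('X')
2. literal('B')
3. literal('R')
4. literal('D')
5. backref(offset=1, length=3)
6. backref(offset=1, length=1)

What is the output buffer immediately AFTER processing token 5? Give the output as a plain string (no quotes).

Token 1: literal('X'). Output: "X"
Token 2: literal('B'). Output: "XB"
Token 3: literal('R'). Output: "XBR"
Token 4: literal('D'). Output: "XBRD"
Token 5: backref(off=1, len=3) (overlapping!). Copied 'DDD' from pos 3. Output: "XBRDDDD"

Answer: XBRDDDD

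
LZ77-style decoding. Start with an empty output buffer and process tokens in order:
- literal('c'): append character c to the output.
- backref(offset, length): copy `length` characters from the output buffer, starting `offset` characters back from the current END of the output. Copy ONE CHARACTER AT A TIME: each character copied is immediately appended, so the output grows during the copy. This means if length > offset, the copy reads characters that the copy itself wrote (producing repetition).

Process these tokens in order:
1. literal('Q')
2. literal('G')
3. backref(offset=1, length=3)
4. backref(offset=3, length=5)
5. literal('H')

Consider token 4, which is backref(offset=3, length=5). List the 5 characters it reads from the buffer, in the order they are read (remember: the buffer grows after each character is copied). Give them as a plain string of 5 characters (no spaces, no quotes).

Token 1: literal('Q'). Output: "Q"
Token 2: literal('G'). Output: "QG"
Token 3: backref(off=1, len=3) (overlapping!). Copied 'GGG' from pos 1. Output: "QGGGG"
Token 4: backref(off=3, len=5). Buffer before: "QGGGG" (len 5)
  byte 1: read out[2]='G', append. Buffer now: "QGGGGG"
  byte 2: read out[3]='G', append. Buffer now: "QGGGGGG"
  byte 3: read out[4]='G', append. Buffer now: "QGGGGGGG"
  byte 4: read out[5]='G', append. Buffer now: "QGGGGGGGG"
  byte 5: read out[6]='G', append. Buffer now: "QGGGGGGGGG"

Answer: GGGGG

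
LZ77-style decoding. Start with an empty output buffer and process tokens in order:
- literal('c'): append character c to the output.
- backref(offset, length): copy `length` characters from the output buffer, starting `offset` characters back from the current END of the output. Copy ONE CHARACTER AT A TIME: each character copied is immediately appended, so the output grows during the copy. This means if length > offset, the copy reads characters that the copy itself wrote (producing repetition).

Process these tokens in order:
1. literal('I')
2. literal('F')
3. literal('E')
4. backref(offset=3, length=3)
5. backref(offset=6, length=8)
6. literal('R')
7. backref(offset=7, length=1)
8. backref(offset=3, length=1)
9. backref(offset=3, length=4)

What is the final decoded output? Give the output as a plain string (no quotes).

Token 1: literal('I'). Output: "I"
Token 2: literal('F'). Output: "IF"
Token 3: literal('E'). Output: "IFE"
Token 4: backref(off=3, len=3). Copied 'IFE' from pos 0. Output: "IFEIFE"
Token 5: backref(off=6, len=8) (overlapping!). Copied 'IFEIFEIF' from pos 0. Output: "IFEIFEIFEIFEIF"
Token 6: literal('R'). Output: "IFEIFEIFEIFEIFR"
Token 7: backref(off=7, len=1). Copied 'E' from pos 8. Output: "IFEIFEIFEIFEIFRE"
Token 8: backref(off=3, len=1). Copied 'F' from pos 13. Output: "IFEIFEIFEIFEIFREF"
Token 9: backref(off=3, len=4) (overlapping!). Copied 'REFR' from pos 14. Output: "IFEIFEIFEIFEIFREFREFR"

Answer: IFEIFEIFEIFEIFREFREFR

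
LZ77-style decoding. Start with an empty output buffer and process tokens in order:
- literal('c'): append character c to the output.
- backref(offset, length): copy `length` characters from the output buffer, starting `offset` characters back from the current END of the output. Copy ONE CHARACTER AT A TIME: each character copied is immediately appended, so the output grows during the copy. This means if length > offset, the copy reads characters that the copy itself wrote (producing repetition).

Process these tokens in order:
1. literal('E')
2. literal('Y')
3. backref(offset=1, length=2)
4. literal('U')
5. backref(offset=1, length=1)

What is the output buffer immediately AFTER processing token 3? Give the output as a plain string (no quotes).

Token 1: literal('E'). Output: "E"
Token 2: literal('Y'). Output: "EY"
Token 3: backref(off=1, len=2) (overlapping!). Copied 'YY' from pos 1. Output: "EYYY"

Answer: EYYY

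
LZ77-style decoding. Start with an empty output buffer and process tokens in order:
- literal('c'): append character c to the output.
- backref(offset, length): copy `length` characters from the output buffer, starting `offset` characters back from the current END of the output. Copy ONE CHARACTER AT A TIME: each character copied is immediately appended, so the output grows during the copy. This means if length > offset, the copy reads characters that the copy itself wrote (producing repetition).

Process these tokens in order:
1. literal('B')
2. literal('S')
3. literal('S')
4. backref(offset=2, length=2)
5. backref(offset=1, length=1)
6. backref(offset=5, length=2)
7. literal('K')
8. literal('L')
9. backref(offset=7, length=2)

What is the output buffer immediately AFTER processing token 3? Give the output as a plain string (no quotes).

Answer: BSS

Derivation:
Token 1: literal('B'). Output: "B"
Token 2: literal('S'). Output: "BS"
Token 3: literal('S'). Output: "BSS"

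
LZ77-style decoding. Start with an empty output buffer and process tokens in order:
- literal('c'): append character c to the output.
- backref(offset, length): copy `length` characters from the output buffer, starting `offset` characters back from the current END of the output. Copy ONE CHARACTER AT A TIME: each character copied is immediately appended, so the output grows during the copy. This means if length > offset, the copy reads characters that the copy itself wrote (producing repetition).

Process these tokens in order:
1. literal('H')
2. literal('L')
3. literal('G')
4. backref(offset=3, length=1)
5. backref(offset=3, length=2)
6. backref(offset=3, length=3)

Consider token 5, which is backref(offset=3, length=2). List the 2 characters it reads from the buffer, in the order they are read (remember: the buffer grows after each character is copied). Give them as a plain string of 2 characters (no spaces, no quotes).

Answer: LG

Derivation:
Token 1: literal('H'). Output: "H"
Token 2: literal('L'). Output: "HL"
Token 3: literal('G'). Output: "HLG"
Token 4: backref(off=3, len=1). Copied 'H' from pos 0. Output: "HLGH"
Token 5: backref(off=3, len=2). Buffer before: "HLGH" (len 4)
  byte 1: read out[1]='L', append. Buffer now: "HLGHL"
  byte 2: read out[2]='G', append. Buffer now: "HLGHLG"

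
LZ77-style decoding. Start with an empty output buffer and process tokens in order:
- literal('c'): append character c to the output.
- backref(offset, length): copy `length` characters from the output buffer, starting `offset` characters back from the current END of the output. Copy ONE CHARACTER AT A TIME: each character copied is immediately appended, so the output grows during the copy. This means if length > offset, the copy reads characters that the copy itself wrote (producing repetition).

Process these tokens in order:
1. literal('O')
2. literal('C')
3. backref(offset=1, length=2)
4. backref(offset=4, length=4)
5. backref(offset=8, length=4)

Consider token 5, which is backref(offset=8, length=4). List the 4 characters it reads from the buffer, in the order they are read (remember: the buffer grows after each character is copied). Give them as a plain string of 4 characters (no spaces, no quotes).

Answer: OCCC

Derivation:
Token 1: literal('O'). Output: "O"
Token 2: literal('C'). Output: "OC"
Token 3: backref(off=1, len=2) (overlapping!). Copied 'CC' from pos 1. Output: "OCCC"
Token 4: backref(off=4, len=4). Copied 'OCCC' from pos 0. Output: "OCCCOCCC"
Token 5: backref(off=8, len=4). Buffer before: "OCCCOCCC" (len 8)
  byte 1: read out[0]='O', append. Buffer now: "OCCCOCCCO"
  byte 2: read out[1]='C', append. Buffer now: "OCCCOCCCOC"
  byte 3: read out[2]='C', append. Buffer now: "OCCCOCCCOCC"
  byte 4: read out[3]='C', append. Buffer now: "OCCCOCCCOCCC"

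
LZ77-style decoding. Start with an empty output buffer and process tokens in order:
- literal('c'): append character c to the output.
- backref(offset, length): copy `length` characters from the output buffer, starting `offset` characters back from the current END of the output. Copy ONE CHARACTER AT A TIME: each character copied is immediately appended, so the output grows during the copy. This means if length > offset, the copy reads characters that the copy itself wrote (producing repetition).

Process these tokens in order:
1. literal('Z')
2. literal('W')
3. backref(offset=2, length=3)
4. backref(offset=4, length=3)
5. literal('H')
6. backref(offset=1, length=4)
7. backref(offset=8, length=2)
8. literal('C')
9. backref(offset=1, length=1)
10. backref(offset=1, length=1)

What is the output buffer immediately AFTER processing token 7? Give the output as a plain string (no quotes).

Token 1: literal('Z'). Output: "Z"
Token 2: literal('W'). Output: "ZW"
Token 3: backref(off=2, len=3) (overlapping!). Copied 'ZWZ' from pos 0. Output: "ZWZWZ"
Token 4: backref(off=4, len=3). Copied 'WZW' from pos 1. Output: "ZWZWZWZW"
Token 5: literal('H'). Output: "ZWZWZWZWH"
Token 6: backref(off=1, len=4) (overlapping!). Copied 'HHHH' from pos 8. Output: "ZWZWZWZWHHHHH"
Token 7: backref(off=8, len=2). Copied 'WZ' from pos 5. Output: "ZWZWZWZWHHHHHWZ"

Answer: ZWZWZWZWHHHHHWZ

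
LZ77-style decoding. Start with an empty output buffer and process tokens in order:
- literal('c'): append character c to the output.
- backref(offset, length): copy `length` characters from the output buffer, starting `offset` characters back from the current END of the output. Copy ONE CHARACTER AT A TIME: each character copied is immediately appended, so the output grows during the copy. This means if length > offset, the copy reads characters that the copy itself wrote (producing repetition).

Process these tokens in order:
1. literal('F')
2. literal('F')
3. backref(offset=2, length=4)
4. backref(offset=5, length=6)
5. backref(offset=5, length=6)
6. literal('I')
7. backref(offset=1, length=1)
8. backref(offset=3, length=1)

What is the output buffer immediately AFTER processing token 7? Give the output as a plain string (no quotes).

Token 1: literal('F'). Output: "F"
Token 2: literal('F'). Output: "FF"
Token 3: backref(off=2, len=4) (overlapping!). Copied 'FFFF' from pos 0. Output: "FFFFFF"
Token 4: backref(off=5, len=6) (overlapping!). Copied 'FFFFFF' from pos 1. Output: "FFFFFFFFFFFF"
Token 5: backref(off=5, len=6) (overlapping!). Copied 'FFFFFF' from pos 7. Output: "FFFFFFFFFFFFFFFFFF"
Token 6: literal('I'). Output: "FFFFFFFFFFFFFFFFFFI"
Token 7: backref(off=1, len=1). Copied 'I' from pos 18. Output: "FFFFFFFFFFFFFFFFFFII"

Answer: FFFFFFFFFFFFFFFFFFII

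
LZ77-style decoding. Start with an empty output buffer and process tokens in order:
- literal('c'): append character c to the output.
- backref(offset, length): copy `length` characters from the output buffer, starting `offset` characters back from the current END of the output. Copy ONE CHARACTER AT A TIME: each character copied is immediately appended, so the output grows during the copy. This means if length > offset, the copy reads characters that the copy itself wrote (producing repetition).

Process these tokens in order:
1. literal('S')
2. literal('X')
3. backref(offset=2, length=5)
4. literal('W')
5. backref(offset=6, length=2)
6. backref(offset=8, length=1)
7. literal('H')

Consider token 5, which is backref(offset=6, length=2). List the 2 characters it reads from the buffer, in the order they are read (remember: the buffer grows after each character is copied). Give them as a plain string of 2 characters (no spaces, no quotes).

Token 1: literal('S'). Output: "S"
Token 2: literal('X'). Output: "SX"
Token 3: backref(off=2, len=5) (overlapping!). Copied 'SXSXS' from pos 0. Output: "SXSXSXS"
Token 4: literal('W'). Output: "SXSXSXSW"
Token 5: backref(off=6, len=2). Buffer before: "SXSXSXSW" (len 8)
  byte 1: read out[2]='S', append. Buffer now: "SXSXSXSWS"
  byte 2: read out[3]='X', append. Buffer now: "SXSXSXSWSX"

Answer: SX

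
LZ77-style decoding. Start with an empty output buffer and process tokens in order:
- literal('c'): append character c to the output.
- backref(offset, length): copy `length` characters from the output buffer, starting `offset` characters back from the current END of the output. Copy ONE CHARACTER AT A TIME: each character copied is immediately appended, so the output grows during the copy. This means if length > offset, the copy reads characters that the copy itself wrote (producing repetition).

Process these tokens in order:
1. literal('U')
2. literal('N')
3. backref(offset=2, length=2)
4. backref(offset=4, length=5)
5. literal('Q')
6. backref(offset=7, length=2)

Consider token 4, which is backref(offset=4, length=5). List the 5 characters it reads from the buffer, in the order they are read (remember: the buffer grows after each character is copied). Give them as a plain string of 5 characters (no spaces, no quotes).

Answer: UNUNU

Derivation:
Token 1: literal('U'). Output: "U"
Token 2: literal('N'). Output: "UN"
Token 3: backref(off=2, len=2). Copied 'UN' from pos 0. Output: "UNUN"
Token 4: backref(off=4, len=5). Buffer before: "UNUN" (len 4)
  byte 1: read out[0]='U', append. Buffer now: "UNUNU"
  byte 2: read out[1]='N', append. Buffer now: "UNUNUN"
  byte 3: read out[2]='U', append. Buffer now: "UNUNUNU"
  byte 4: read out[3]='N', append. Buffer now: "UNUNUNUN"
  byte 5: read out[4]='U', append. Buffer now: "UNUNUNUNU"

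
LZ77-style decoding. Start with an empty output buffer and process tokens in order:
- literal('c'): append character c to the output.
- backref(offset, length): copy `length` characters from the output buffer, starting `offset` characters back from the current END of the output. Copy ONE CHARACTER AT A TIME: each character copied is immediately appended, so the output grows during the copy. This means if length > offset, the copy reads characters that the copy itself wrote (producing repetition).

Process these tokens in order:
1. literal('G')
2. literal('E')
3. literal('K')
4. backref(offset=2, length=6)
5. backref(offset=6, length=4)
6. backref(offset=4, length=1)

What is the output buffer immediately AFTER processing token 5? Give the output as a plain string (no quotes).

Answer: GEKEKEKEKEKEK

Derivation:
Token 1: literal('G'). Output: "G"
Token 2: literal('E'). Output: "GE"
Token 3: literal('K'). Output: "GEK"
Token 4: backref(off=2, len=6) (overlapping!). Copied 'EKEKEK' from pos 1. Output: "GEKEKEKEK"
Token 5: backref(off=6, len=4). Copied 'EKEK' from pos 3. Output: "GEKEKEKEKEKEK"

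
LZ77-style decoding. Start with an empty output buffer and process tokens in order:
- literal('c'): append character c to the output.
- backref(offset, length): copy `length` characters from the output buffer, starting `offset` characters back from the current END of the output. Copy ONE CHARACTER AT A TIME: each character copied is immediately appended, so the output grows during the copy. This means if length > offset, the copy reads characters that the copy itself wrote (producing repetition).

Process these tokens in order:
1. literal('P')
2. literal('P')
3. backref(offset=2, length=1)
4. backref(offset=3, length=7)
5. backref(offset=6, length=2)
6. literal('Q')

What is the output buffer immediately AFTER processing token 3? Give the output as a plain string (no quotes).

Token 1: literal('P'). Output: "P"
Token 2: literal('P'). Output: "PP"
Token 3: backref(off=2, len=1). Copied 'P' from pos 0. Output: "PPP"

Answer: PPP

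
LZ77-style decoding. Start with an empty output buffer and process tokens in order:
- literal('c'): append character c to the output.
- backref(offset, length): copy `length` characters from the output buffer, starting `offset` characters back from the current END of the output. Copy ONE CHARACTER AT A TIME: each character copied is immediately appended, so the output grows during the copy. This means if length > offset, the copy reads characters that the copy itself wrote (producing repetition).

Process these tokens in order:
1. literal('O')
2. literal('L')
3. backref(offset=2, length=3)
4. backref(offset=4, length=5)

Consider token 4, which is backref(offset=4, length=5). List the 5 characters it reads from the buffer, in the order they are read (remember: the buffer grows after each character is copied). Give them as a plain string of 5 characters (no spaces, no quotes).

Answer: LOLOL

Derivation:
Token 1: literal('O'). Output: "O"
Token 2: literal('L'). Output: "OL"
Token 3: backref(off=2, len=3) (overlapping!). Copied 'OLO' from pos 0. Output: "OLOLO"
Token 4: backref(off=4, len=5). Buffer before: "OLOLO" (len 5)
  byte 1: read out[1]='L', append. Buffer now: "OLOLOL"
  byte 2: read out[2]='O', append. Buffer now: "OLOLOLO"
  byte 3: read out[3]='L', append. Buffer now: "OLOLOLOL"
  byte 4: read out[4]='O', append. Buffer now: "OLOLOLOLO"
  byte 5: read out[5]='L', append. Buffer now: "OLOLOLOLOL"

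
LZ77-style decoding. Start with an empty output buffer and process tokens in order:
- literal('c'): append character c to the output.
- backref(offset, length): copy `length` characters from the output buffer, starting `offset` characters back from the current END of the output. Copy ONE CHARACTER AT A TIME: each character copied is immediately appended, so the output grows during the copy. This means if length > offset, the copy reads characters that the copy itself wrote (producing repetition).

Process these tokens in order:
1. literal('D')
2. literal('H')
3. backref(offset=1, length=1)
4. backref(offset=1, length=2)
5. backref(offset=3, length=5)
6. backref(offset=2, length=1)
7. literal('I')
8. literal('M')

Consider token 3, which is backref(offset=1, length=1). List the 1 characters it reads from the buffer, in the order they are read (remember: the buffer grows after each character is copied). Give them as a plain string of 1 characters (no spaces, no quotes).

Token 1: literal('D'). Output: "D"
Token 2: literal('H'). Output: "DH"
Token 3: backref(off=1, len=1). Buffer before: "DH" (len 2)
  byte 1: read out[1]='H', append. Buffer now: "DHH"

Answer: H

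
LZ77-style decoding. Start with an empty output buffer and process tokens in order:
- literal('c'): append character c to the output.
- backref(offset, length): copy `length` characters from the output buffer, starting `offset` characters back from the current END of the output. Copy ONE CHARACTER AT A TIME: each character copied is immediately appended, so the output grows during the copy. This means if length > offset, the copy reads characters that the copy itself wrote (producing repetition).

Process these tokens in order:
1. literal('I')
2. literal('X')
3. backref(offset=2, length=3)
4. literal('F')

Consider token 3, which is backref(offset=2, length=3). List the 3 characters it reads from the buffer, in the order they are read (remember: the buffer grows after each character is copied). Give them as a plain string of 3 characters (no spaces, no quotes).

Answer: IXI

Derivation:
Token 1: literal('I'). Output: "I"
Token 2: literal('X'). Output: "IX"
Token 3: backref(off=2, len=3). Buffer before: "IX" (len 2)
  byte 1: read out[0]='I', append. Buffer now: "IXI"
  byte 2: read out[1]='X', append. Buffer now: "IXIX"
  byte 3: read out[2]='I', append. Buffer now: "IXIXI"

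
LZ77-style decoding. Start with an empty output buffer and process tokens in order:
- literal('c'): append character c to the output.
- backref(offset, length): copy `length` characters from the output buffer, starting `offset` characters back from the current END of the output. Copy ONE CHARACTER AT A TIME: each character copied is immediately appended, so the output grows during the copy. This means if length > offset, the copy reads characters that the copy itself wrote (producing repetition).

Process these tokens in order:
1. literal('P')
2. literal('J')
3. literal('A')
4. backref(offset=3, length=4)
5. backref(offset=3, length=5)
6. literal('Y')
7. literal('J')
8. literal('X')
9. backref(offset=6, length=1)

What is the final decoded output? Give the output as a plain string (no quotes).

Answer: PJAPJAPJAPJAYJXP

Derivation:
Token 1: literal('P'). Output: "P"
Token 2: literal('J'). Output: "PJ"
Token 3: literal('A'). Output: "PJA"
Token 4: backref(off=3, len=4) (overlapping!). Copied 'PJAP' from pos 0. Output: "PJAPJAP"
Token 5: backref(off=3, len=5) (overlapping!). Copied 'JAPJA' from pos 4. Output: "PJAPJAPJAPJA"
Token 6: literal('Y'). Output: "PJAPJAPJAPJAY"
Token 7: literal('J'). Output: "PJAPJAPJAPJAYJ"
Token 8: literal('X'). Output: "PJAPJAPJAPJAYJX"
Token 9: backref(off=6, len=1). Copied 'P' from pos 9. Output: "PJAPJAPJAPJAYJXP"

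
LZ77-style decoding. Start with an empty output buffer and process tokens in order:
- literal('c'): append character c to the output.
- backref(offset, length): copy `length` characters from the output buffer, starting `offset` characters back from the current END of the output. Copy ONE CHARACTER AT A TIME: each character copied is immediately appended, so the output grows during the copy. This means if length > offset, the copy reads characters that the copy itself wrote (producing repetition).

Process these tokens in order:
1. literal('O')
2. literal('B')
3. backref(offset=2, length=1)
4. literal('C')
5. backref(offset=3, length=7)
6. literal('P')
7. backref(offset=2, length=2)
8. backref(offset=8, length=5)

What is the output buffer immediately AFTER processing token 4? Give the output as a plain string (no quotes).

Token 1: literal('O'). Output: "O"
Token 2: literal('B'). Output: "OB"
Token 3: backref(off=2, len=1). Copied 'O' from pos 0. Output: "OBO"
Token 4: literal('C'). Output: "OBOC"

Answer: OBOC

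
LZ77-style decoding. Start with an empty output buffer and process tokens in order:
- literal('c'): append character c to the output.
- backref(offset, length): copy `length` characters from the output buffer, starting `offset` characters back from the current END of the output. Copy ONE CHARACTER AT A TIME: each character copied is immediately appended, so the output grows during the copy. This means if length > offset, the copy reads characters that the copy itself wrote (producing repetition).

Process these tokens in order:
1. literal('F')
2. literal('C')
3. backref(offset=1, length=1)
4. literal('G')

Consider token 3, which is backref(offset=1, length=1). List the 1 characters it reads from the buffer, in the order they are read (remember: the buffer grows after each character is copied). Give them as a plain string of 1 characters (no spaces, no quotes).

Answer: C

Derivation:
Token 1: literal('F'). Output: "F"
Token 2: literal('C'). Output: "FC"
Token 3: backref(off=1, len=1). Buffer before: "FC" (len 2)
  byte 1: read out[1]='C', append. Buffer now: "FCC"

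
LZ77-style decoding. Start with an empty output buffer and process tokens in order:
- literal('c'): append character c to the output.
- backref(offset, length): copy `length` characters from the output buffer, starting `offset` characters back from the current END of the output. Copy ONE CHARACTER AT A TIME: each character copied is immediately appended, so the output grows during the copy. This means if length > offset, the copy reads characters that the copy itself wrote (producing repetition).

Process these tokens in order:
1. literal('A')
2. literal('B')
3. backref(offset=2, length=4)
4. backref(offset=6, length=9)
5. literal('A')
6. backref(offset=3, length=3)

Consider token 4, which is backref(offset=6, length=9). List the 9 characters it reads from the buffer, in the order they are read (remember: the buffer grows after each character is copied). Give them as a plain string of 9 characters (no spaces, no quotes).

Answer: ABABABABA

Derivation:
Token 1: literal('A'). Output: "A"
Token 2: literal('B'). Output: "AB"
Token 3: backref(off=2, len=4) (overlapping!). Copied 'ABAB' from pos 0. Output: "ABABAB"
Token 4: backref(off=6, len=9). Buffer before: "ABABAB" (len 6)
  byte 1: read out[0]='A', append. Buffer now: "ABABABA"
  byte 2: read out[1]='B', append. Buffer now: "ABABABAB"
  byte 3: read out[2]='A', append. Buffer now: "ABABABABA"
  byte 4: read out[3]='B', append. Buffer now: "ABABABABAB"
  byte 5: read out[4]='A', append. Buffer now: "ABABABABABA"
  byte 6: read out[5]='B', append. Buffer now: "ABABABABABAB"
  byte 7: read out[6]='A', append. Buffer now: "ABABABABABABA"
  byte 8: read out[7]='B', append. Buffer now: "ABABABABABABAB"
  byte 9: read out[8]='A', append. Buffer now: "ABABABABABABABA"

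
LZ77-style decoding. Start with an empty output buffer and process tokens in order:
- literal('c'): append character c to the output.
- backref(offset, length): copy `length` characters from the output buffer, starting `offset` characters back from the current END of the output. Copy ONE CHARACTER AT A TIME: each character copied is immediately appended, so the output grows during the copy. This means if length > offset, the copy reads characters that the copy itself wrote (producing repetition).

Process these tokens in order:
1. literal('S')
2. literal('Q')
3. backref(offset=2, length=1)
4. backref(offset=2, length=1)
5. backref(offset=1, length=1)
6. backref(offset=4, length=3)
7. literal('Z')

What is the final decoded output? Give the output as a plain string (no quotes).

Token 1: literal('S'). Output: "S"
Token 2: literal('Q'). Output: "SQ"
Token 3: backref(off=2, len=1). Copied 'S' from pos 0. Output: "SQS"
Token 4: backref(off=2, len=1). Copied 'Q' from pos 1. Output: "SQSQ"
Token 5: backref(off=1, len=1). Copied 'Q' from pos 3. Output: "SQSQQ"
Token 6: backref(off=4, len=3). Copied 'QSQ' from pos 1. Output: "SQSQQQSQ"
Token 7: literal('Z'). Output: "SQSQQQSQZ"

Answer: SQSQQQSQZ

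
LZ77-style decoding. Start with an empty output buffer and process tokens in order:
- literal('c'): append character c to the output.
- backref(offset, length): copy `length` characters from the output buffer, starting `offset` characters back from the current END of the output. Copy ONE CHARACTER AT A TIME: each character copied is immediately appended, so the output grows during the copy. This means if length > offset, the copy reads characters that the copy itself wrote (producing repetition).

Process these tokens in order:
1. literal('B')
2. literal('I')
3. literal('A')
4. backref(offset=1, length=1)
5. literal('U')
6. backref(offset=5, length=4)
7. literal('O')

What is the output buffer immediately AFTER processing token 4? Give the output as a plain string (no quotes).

Token 1: literal('B'). Output: "B"
Token 2: literal('I'). Output: "BI"
Token 3: literal('A'). Output: "BIA"
Token 4: backref(off=1, len=1). Copied 'A' from pos 2. Output: "BIAA"

Answer: BIAA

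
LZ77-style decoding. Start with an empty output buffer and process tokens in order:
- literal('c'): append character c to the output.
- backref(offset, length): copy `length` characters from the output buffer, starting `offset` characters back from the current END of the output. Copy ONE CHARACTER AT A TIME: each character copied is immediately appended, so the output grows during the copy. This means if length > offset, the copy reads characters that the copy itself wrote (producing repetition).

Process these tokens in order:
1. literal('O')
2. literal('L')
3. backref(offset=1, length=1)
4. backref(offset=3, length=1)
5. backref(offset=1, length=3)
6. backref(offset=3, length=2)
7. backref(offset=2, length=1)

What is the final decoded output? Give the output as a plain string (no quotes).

Answer: OLLOOOOOOO

Derivation:
Token 1: literal('O'). Output: "O"
Token 2: literal('L'). Output: "OL"
Token 3: backref(off=1, len=1). Copied 'L' from pos 1. Output: "OLL"
Token 4: backref(off=3, len=1). Copied 'O' from pos 0. Output: "OLLO"
Token 5: backref(off=1, len=3) (overlapping!). Copied 'OOO' from pos 3. Output: "OLLOOOO"
Token 6: backref(off=3, len=2). Copied 'OO' from pos 4. Output: "OLLOOOOOO"
Token 7: backref(off=2, len=1). Copied 'O' from pos 7. Output: "OLLOOOOOOO"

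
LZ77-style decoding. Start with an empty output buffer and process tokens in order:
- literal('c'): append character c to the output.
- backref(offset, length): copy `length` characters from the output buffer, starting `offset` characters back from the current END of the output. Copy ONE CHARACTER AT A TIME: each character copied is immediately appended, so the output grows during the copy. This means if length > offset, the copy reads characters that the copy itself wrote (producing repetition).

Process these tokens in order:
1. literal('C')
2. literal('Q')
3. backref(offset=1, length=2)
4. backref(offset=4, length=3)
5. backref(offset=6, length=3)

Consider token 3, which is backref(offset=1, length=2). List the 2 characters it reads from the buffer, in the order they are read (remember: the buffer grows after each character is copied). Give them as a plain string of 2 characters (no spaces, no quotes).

Answer: QQ

Derivation:
Token 1: literal('C'). Output: "C"
Token 2: literal('Q'). Output: "CQ"
Token 3: backref(off=1, len=2). Buffer before: "CQ" (len 2)
  byte 1: read out[1]='Q', append. Buffer now: "CQQ"
  byte 2: read out[2]='Q', append. Buffer now: "CQQQ"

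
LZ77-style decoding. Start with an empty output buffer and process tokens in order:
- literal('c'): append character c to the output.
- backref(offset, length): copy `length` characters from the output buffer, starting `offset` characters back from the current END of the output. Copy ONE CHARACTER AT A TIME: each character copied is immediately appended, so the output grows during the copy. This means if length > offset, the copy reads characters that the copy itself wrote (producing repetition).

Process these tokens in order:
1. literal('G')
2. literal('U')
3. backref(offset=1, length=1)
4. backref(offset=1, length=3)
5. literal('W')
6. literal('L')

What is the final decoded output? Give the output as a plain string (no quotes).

Answer: GUUUUUWL

Derivation:
Token 1: literal('G'). Output: "G"
Token 2: literal('U'). Output: "GU"
Token 3: backref(off=1, len=1). Copied 'U' from pos 1. Output: "GUU"
Token 4: backref(off=1, len=3) (overlapping!). Copied 'UUU' from pos 2. Output: "GUUUUU"
Token 5: literal('W'). Output: "GUUUUUW"
Token 6: literal('L'). Output: "GUUUUUWL"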